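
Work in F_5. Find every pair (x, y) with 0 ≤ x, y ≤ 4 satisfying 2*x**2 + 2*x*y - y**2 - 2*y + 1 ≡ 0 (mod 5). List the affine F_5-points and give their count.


Affine F_5-points: {(2, 1)}; count = 1.

For each of the 25 pairs (x, y) ∈ F_5², evaluate f(x, y) mod 5. Record the zeros.
  x = 0: [0↦1, 1↦3, 2↦3, 3↦1, 4↦2]  zeros at y ∈ ∅
  x = 1: [0↦3, 1↦2, 2↦4, 3↦4, 4↦2]  zeros at y ∈ ∅
  x = 2: [0↦4, 1↦0, 2↦4, 3↦1, 4↦1]  zeros at y ∈ {1}
  x = 3: [0↦4, 1↦2, 2↦3, 3↦2, 4↦4]  zeros at y ∈ ∅
  x = 4: [0↦3, 1↦3, 2↦1, 3↦2, 4↦1]  zeros at y ∈ ∅
Collecting zeros: affine points = {(2, 1)}.
Total count |C(F_5)_aff| = 1.


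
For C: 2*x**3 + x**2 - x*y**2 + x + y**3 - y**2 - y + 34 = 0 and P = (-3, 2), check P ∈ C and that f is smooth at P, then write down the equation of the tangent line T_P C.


Tangent line at P: 45*x + 19*y + 97 = 0.

Step 1: f(-3, 2) = 0, so P lies on C.
Step 2: partial derivatives
  f_x(x, y) = 6*x**2 + 2*x - y**2 + 1, f_y(x, y) = -2*x*y + 3*y**2 - 2*y - 1.
  f_x(P) = 45, f_y(P) = 19 (gradient nonzero, so P is smooth).
Step 3: tangent line at P: 45·(x − -3) + 19·(y − 2) = 0.
Expanding: 45*x + 19*y + 97 = 0.


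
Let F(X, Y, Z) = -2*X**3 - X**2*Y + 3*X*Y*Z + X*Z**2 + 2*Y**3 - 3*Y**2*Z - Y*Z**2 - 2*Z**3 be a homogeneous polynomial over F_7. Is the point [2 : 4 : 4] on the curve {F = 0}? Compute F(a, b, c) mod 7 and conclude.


F(2,4,4) ≡ 1 (mod 7); P is NOT on the curve.

Evaluate F(2, 4, 4) term-by-term (mod 7).
  -2*X**3 ↦ -2·8·1·1 = -16
  -X**2*Y ↦ -1·4·4·1 = -16
  3*X*Y*Z ↦ 3·2·4·4 = 96
  X*Z**2 ↦ 1·2·1·16 = 32
  2*Y**3 ↦ 2·1·64·1 = 128
  -3*Y**2*Z ↦ -3·1·16·4 = -192
  -Y*Z**2 ↦ -1·1·4·16 = -64
  -2*Z**3 ↦ -2·1·1·64 = -128
Sum: F(2, 4, 4) = (-16) + (-16) + (96) + (32) + (128) + (-192) + (-64) + (-128) = -160.
Reducing mod 7: -160 ≡ 1 (mod 7).
Since F(a, b, c) ≡ 1 ≠ 0 (mod 7), P does NOT lie on the curve.


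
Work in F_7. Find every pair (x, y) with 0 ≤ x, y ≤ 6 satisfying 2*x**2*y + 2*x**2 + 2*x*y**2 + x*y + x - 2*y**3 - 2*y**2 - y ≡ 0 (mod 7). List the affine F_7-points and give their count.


Affine F_7-points: {(0, 0), (3, 0), (3, 3), (3, 6)}; count = 4.

For each of the 49 pairs (x, y) ∈ F_7², evaluate f(x, y) mod 7. Record the zeros.
  x = 0: [0↦0, 1↦2, 2↦2, 3↦2, 4↦4, 5↦3, 6↦1]  zeros at y ∈ {0}
  x = 1: [0↦3, 1↦3, 2↦5, 3↦4, 4↦2, 5↦1, 6↦3]  zeros at y ∈ ∅
  x = 2: [0↦3, 1↦5, 2↦6, 3↦1, 4↦6, 5↦2, 6↦5]  zeros at y ∈ ∅
  x = 3: [0↦0, 1↦1, 2↦5, 3↦0, 4↦2, 5↦6, 6↦0]  zeros at y ∈ {0, 3, 6}
  x = 4: [0↦1, 1↦5, 2↦2, 3↦1, 4↦4, 5↦6, 6↦2]  zeros at y ∈ ∅
  x = 5: [0↦6, 1↦3, 2↦4, 3↦4, 4↦5, 5↦2, 6↦4]  zeros at y ∈ ∅
  x = 6: [0↦1, 1↦2, 2↦4, 3↦2, 4↦5, 5↦1, 6↦6]  zeros at y ∈ ∅
Collecting zeros: affine points = {(0, 0), (3, 0), (3, 3), (3, 6)}.
Total count |C(F_7)_aff| = 4.


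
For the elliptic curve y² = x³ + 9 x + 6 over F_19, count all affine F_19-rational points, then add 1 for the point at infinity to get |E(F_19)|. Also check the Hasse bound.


Affine points = {(0, 5), (0, 14), (1, 4), (1, 15), (4, 7), (4, 12), (5, 9), (5, 10), (8, 1), (8, 18), (11, 7), (11, 12), (14, 8), (14, 11), (15, 1), (15, 18), (16, 3), (16, 16)}; affine count = 18; |E(F_19)| = 19.

Discriminant check: Δ ∝ 4a³ + 27b² = 4·9³ + 27·6² = 4·729 + 27·36 ≡ 12 (mod 19). Nonzero ⇒ E is nonsingular.
For each x ∈ F_19, compute rhs = x³ + 9·x + 6 mod 19, then count y ∈ F_19 with y² ≡ rhs.
  x = 0: rhs = 6, matching y values: 5, 14 (2 points).
  x = 1: rhs = 16, matching y values: 4, 15 (2 points).
  x = 2: rhs = 13, matching y values: none (0 points).
  x = 3: rhs = 3, matching y values: none (0 points).
  x = 4: rhs = 11, matching y values: 7, 12 (2 points).
  x = 5: rhs = 5, matching y values: 9, 10 (2 points).
  x = 6: rhs = 10, matching y values: none (0 points).
  x = 7: rhs = 13, matching y values: none (0 points).
  x = 8: rhs = 1, matching y values: 1, 18 (2 points).
  x = 9: rhs = 18, matching y values: none (0 points).
  x = 10: rhs = 13, matching y values: none (0 points).
  x = 11: rhs = 11, matching y values: 7, 12 (2 points).
  x = 12: rhs = 18, matching y values: none (0 points).
  x = 13: rhs = 2, matching y values: none (0 points).
  x = 14: rhs = 7, matching y values: 8, 11 (2 points).
  x = 15: rhs = 1, matching y values: 1, 18 (2 points).
  x = 16: rhs = 9, matching y values: 3, 16 (2 points).
  x = 17: rhs = 18, matching y values: none (0 points).
  x = 18: rhs = 15, matching y values: none (0 points).
Total affine count: 18.
Full point count |E(F_19)| = 18 + 1 = 19.
Hasse bound: |19 − (19+1)| = |-1| = 1 ≤ 2√19 ≈ 8.7178 ✓.


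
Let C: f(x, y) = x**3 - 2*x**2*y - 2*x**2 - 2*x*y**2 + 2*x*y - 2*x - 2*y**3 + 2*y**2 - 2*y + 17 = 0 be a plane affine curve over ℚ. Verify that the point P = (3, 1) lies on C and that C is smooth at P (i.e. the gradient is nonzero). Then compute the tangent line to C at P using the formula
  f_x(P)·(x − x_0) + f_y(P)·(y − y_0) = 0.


Tangent line at P: x - 28*y + 25 = 0.

Step 1: f(3, 1) = 0, so P lies on C.
Step 2: partial derivatives
  f_x(x, y) = 3*x**2 - 4*x*y - 4*x - 2*y**2 + 2*y - 2, f_y(x, y) = -2*x**2 - 4*x*y + 2*x - 6*y**2 + 4*y - 2.
  f_x(P) = 1, f_y(P) = -28 (gradient nonzero, so P is smooth).
Step 3: tangent line at P: 1·(x − 3) + -28·(y − 1) = 0.
Expanding: x - 28*y + 25 = 0.


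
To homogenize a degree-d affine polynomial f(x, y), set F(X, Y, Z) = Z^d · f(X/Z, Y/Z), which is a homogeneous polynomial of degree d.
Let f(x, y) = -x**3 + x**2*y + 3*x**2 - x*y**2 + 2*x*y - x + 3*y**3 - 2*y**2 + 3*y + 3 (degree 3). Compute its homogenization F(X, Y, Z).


F(X, Y, Z) = -X**3 + X**2*Y + 3*X**2*Z - X*Y**2 + 2*X*Y*Z - X*Z**2 + 3*Y**3 - 2*Y**2*Z + 3*Y*Z**2 + 3*Z**3

deg(f) = 3.
Substitute x = X/Z, y = Y/Z into f, then multiply by Z^3.
  monomial -1·x^3·y^0 ↦ -1·X^3·Y^0·Z^0.
  monomial 1·x^2·y^1 ↦ 1·X^2·Y^1·Z^0.
  monomial 3·x^2·y^0 ↦ 3·X^2·Y^0·Z^1.
  monomial -1·x^1·y^2 ↦ -1·X^1·Y^2·Z^0.
  monomial 2·x^1·y^1 ↦ 2·X^1·Y^1·Z^1.
  monomial -1·x^1·y^0 ↦ -1·X^1·Y^0·Z^2.
  monomial 3·x^0·y^3 ↦ 3·X^0·Y^3·Z^0.
  monomial -2·x^0·y^2 ↦ -2·X^0·Y^2·Z^1.
  monomial 3·x^0·y^1 ↦ 3·X^0·Y^1·Z^2.
  monomial 3·x^0·y^0 ↦ 3·X^0·Y^0·Z^3.
Collecting: F(X, Y, Z) = -X**3 + X**2*Y + 3*X**2*Z - X*Y**2 + 2*X*Y*Z - X*Z**2 + 3*Y**3 - 2*Y**2*Z + 3*Y*Z**2 + 3*Z**3.


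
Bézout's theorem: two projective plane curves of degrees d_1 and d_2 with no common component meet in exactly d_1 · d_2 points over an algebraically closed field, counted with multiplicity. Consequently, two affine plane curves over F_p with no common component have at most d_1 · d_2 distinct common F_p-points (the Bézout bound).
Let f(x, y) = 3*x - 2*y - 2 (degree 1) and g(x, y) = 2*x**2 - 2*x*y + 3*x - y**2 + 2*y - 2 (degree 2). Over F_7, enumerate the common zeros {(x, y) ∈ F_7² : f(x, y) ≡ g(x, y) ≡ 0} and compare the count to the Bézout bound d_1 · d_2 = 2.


Common zeros: {(6, 1)}; count = 1; Bézout bound = 2.

deg(f) = 1, deg(g) = 2, so Bézout bound = 2.
Scan x ∈ F_7. For each x, list the y ∈ F_7 with f(x, y) ≡ 0 and those with g(x, y) ≡ 0 (mod 7); the common zeros in that column are the intersection.
  x = 0: f ≡ 0 at y ∈ {6}; g ≡ 0 at y ∈ ∅; common: ∅.
  x = 1: f ≡ 0 at y ∈ {4}; g ≡ 0 at y ∈ ∅; common: ∅.
  x = 2: f ≡ 0 at y ∈ {2}; g ≡ 0 at y ∈ ∅; common: ∅.
  x = 3: f ≡ 0 at y ∈ {0}; g ≡ 0 at y ∈ {4, 6}; common: ∅.
  x = 4: f ≡ 0 at y ∈ {5}; g ≡ 0 at y ∈ {0, 1}; common: ∅.
  x = 5: f ≡ 0 at y ∈ {3}; g ≡ 0 at y ∈ {0, 6}; common: ∅.
  x = 6: f ≡ 0 at y ∈ {1}; g ≡ 0 at y ∈ {1, 3}; common: {1}.
Collecting: common zeros = {(6, 1)}, so the count is 1.
Comparison with the Bézout bound: 1 ≤ 2 = deg(f)·deg(g), as expected for curves with no common component (the affine F_7-count falls short of the bound because intersections may lie at infinity, over extension fields, or carry multiplicity).


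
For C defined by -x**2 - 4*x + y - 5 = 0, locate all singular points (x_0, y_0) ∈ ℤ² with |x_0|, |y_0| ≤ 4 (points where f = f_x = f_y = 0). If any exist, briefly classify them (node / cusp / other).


No singular points in the scanned grid; C is smooth there.

Compute partial derivatives:
  f_x = -2*x - 4.
  f_y = 1.
f_y = 1 is a nonzero constant, so f_y never vanishes: no point (x, y) can satisfy f = f_x = f_y = 0. In particular no (x, y) ∈ {−4, ..., 4}² is singular; the curve is smooth.


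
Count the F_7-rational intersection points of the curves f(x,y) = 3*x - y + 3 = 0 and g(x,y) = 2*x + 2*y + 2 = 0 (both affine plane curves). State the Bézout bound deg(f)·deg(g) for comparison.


Common zeros: {(6, 0)}; count = 1; Bézout bound = 1.

deg(f) = 1, deg(g) = 1, so Bézout bound = 1.
Scan x ∈ F_7. For each x, list the y ∈ F_7 with f(x, y) ≡ 0 and those with g(x, y) ≡ 0 (mod 7); the common zeros in that column are the intersection.
  x = 0: f ≡ 0 at y ∈ {3}; g ≡ 0 at y ∈ {6}; common: ∅.
  x = 1: f ≡ 0 at y ∈ {6}; g ≡ 0 at y ∈ {5}; common: ∅.
  x = 2: f ≡ 0 at y ∈ {2}; g ≡ 0 at y ∈ {4}; common: ∅.
  x = 3: f ≡ 0 at y ∈ {5}; g ≡ 0 at y ∈ {3}; common: ∅.
  x = 4: f ≡ 0 at y ∈ {1}; g ≡ 0 at y ∈ {2}; common: ∅.
  x = 5: f ≡ 0 at y ∈ {4}; g ≡ 0 at y ∈ {1}; common: ∅.
  x = 6: f ≡ 0 at y ∈ {0}; g ≡ 0 at y ∈ {0}; common: {0}.
Collecting: common zeros = {(6, 0)}, so the count is 1.
Comparison with the Bézout bound: 1 ≤ 1 = deg(f)·deg(g), as expected for curves with no common component (the bound is attained).


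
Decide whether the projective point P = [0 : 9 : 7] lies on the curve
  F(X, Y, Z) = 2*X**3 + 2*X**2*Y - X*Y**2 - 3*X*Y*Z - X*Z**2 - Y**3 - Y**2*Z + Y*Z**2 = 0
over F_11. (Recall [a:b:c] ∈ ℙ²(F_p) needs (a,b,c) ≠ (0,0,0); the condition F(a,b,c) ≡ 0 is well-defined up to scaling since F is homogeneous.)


F(0,9,7) ≡ 3 (mod 11); P is NOT on the curve.

Evaluate F(0, 9, 7) term-by-term (mod 11).
  2*X**3 ↦ 2·0·1·1 = 0
  2*X**2*Y ↦ 2·0·9·1 = 0
  -X*Y**2 ↦ -1·0·81·1 = 0
  -3*X*Y*Z ↦ -3·0·9·7 = 0
  -X*Z**2 ↦ -1·0·1·49 = 0
  -Y**3 ↦ -1·1·729·1 = -729
  -Y**2*Z ↦ -1·1·81·7 = -567
  Y*Z**2 ↦ 1·1·9·49 = 441
Sum: F(0, 9, 7) = (0) + (0) + (0) + (0) + (0) + (-729) + (-567) + (441) = -855.
Reducing mod 11: -855 ≡ 3 (mod 11).
Since F(a, b, c) ≡ 3 ≠ 0 (mod 11), P does NOT lie on the curve.


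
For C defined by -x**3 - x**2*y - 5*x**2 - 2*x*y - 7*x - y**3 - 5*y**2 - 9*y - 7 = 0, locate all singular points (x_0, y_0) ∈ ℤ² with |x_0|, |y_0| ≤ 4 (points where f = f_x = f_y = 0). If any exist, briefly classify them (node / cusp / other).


Singular points: {(-1, -2)}; classification: cusp.

Compute partial derivatives:
  f_x = -3*x**2 - 2*x*y - 10*x - 2*y - 7.
  f_y = -x**2 - 2*x - 3*y**2 - 10*y - 9.
Scan x_0 ∈ {−4, ..., 4}. For each x_0, f_y(x_0, y) is a polynomial in y; find its integer roots y ∈ {−4, ..., 4}, then test f_x and f at those candidates.
  x = -4: f_y(-4, y) = -3*y**2 - 10*y - 17; no integer root y with |y| ≤ 4.
  x = -3: f_y(-3, y) = -3*y**2 - 10*y - 12; no integer root y with |y| ≤ 4.
  x = -2: f_y(-2, y) = -3*y**2 - 10*y - 9; no integer root y with |y| ≤ 4.
  x = -1: f_y(-1, y) = -3*y**2 - 10*y - 8; vanishes at y ∈ {-2}. (-1, -2): f_x = 0, f = 0 — SINGULAR.
  x = 0: f_y(0, y) = -3*y**2 - 10*y - 9; no integer root y with |y| ≤ 4.
  x = 1: f_y(1, y) = -3*y**2 - 10*y - 12; no integer root y with |y| ≤ 4.
  x = 2: f_y(2, y) = -3*y**2 - 10*y - 17; no integer root y with |y| ≤ 4.
  x = 3: f_y(3, y) = -3*y**2 - 10*y - 24; no integer root y with |y| ≤ 4.
  x = 4: f_y(4, y) = -3*y**2 - 10*y - 33; no integer root y with |y| ≤ 4.
Only singular point on the grid: (-1, -2).
Classify: substitute x = -1 + u, y = -2 + v and expand: f = -u**3 - u**2*v - v**3 + v**2.
No constant or linear terms (consistent with a singular point). Quadratic part: v**2. Cubic part: -u**3 - u**2*v - v**3.
The quadratic part v**2 is a perfect square, so there is a single (double) tangent line v = 0, i.e. y = -2. Restricting the cubic part to that line (v = 0) leaves -u**3 ≠ 0, so f is not divisible by v and the branch is v² ≈ u**3 to lowest order — this is a cusp.
Classification: cusp.


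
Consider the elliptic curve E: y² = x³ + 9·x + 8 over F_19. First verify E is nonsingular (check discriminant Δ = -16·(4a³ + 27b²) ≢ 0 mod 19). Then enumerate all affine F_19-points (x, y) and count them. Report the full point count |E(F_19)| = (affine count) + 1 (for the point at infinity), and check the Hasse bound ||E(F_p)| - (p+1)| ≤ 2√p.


Affine points = {(3, 9), (3, 10), (5, 8), (5, 11), (9, 1), (9, 18), (12, 1), (12, 18), (13, 2), (13, 17), (14, 3), (14, 16), (16, 7), (16, 12), (17, 1), (17, 18), (18, 6), (18, 13)}; affine count = 18; |E(F_19)| = 19.

Discriminant check: Δ ∝ 4a³ + 27b² = 4·9³ + 27·8² = 4·729 + 27·64 ≡ 8 (mod 19). Nonzero ⇒ E is nonsingular.
For each x ∈ F_19, compute rhs = x³ + 9·x + 8 mod 19, then count y ∈ F_19 with y² ≡ rhs.
  x = 0: rhs = 8, matching y values: none (0 points).
  x = 1: rhs = 18, matching y values: none (0 points).
  x = 2: rhs = 15, matching y values: none (0 points).
  x = 3: rhs = 5, matching y values: 9, 10 (2 points).
  x = 4: rhs = 13, matching y values: none (0 points).
  x = 5: rhs = 7, matching y values: 8, 11 (2 points).
  x = 6: rhs = 12, matching y values: none (0 points).
  x = 7: rhs = 15, matching y values: none (0 points).
  x = 8: rhs = 3, matching y values: none (0 points).
  x = 9: rhs = 1, matching y values: 1, 18 (2 points).
  x = 10: rhs = 15, matching y values: none (0 points).
  x = 11: rhs = 13, matching y values: none (0 points).
  x = 12: rhs = 1, matching y values: 1, 18 (2 points).
  x = 13: rhs = 4, matching y values: 2, 17 (2 points).
  x = 14: rhs = 9, matching y values: 3, 16 (2 points).
  x = 15: rhs = 3, matching y values: none (0 points).
  x = 16: rhs = 11, matching y values: 7, 12 (2 points).
  x = 17: rhs = 1, matching y values: 1, 18 (2 points).
  x = 18: rhs = 17, matching y values: 6, 13 (2 points).
Total affine count: 18.
Full point count |E(F_19)| = 18 + 1 = 19.
Hasse bound: |19 − (19+1)| = |-1| = 1 ≤ 2√19 ≈ 8.7178 ✓.


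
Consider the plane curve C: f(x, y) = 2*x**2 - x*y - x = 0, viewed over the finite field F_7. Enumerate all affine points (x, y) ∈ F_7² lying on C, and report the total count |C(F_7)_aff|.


Affine F_7-points: {(0, 0), (0, 1), (0, 2), (0, 3), (0, 4), (0, 5), (0, 6), (1, 1), (2, 3), (3, 5), (4, 0), (5, 2), (6, 4)}; count = 13.

For each of the 49 pairs (x, y) ∈ F_7², evaluate f(x, y) mod 7. Record the zeros.
  x = 0: [0↦0, 1↦0, 2↦0, 3↦0, 4↦0, 5↦0, 6↦0]  zeros at y ∈ {0, 1, 2, 3, 4, 5, 6}
  x = 1: [0↦1, 1↦0, 2↦6, 3↦5, 4↦4, 5↦3, 6↦2]  zeros at y ∈ {1}
  x = 2: [0↦6, 1↦4, 2↦2, 3↦0, 4↦5, 5↦3, 6↦1]  zeros at y ∈ {3}
  x = 3: [0↦1, 1↦5, 2↦2, 3↦6, 4↦3, 5↦0, 6↦4]  zeros at y ∈ {5}
  x = 4: [0↦0, 1↦3, 2↦6, 3↦2, 4↦5, 5↦1, 6↦4]  zeros at y ∈ {0}
  x = 5: [0↦3, 1↦5, 2↦0, 3↦2, 4↦4, 5↦6, 6↦1]  zeros at y ∈ {2}
  x = 6: [0↦3, 1↦4, 2↦5, 3↦6, 4↦0, 5↦1, 6↦2]  zeros at y ∈ {4}
Collecting zeros: affine points = {(0, 0), (0, 1), (0, 2), (0, 3), (0, 4), (0, 5), (0, 6), (1, 1), (2, 3), (3, 5), (4, 0), (5, 2), (6, 4)}.
Total count |C(F_7)_aff| = 13.


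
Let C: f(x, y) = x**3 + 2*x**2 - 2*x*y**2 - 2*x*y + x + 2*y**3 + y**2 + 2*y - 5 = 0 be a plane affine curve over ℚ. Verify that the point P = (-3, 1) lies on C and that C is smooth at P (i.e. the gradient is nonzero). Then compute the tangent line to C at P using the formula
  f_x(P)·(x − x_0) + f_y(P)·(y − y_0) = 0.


Tangent line at P: 12*x + 28*y + 8 = 0.

Step 1: f(-3, 1) = 0, so P lies on C.
Step 2: partial derivatives
  f_x(x, y) = 3*x**2 + 4*x - 2*y**2 - 2*y + 1, f_y(x, y) = -4*x*y - 2*x + 6*y**2 + 2*y + 2.
  f_x(P) = 12, f_y(P) = 28 (gradient nonzero, so P is smooth).
Step 3: tangent line at P: 12·(x − -3) + 28·(y − 1) = 0.
Expanding: 12*x + 28*y + 8 = 0.


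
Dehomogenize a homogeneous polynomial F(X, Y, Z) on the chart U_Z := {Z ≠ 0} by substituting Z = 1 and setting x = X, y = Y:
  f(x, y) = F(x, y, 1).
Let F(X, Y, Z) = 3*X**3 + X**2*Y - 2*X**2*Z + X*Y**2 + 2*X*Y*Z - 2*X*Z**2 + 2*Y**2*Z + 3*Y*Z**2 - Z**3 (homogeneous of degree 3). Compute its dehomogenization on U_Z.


f(x, y) = 3*x**3 + x**2*y - 2*x**2 + x*y**2 + 2*x*y - 2*x + 2*y**2 + 3*y - 1

On U_Z we set Z = 1. Each monomial c·X^i·Y^j·Z^k in F becomes c·x^i·y^j·1^k = c·x^i·y^j.
Substituting Z = 1: F(X, Y, 1) = 3*x**3 + x**2*y - 2*x**2 + x*y**2 + 2*x*y - 2*x + 2*y**2 + 3*y - 1.
Note: deg(f) ≤ deg(F) = 3; strict inequality happens when F is divisible by Z (lost terms).


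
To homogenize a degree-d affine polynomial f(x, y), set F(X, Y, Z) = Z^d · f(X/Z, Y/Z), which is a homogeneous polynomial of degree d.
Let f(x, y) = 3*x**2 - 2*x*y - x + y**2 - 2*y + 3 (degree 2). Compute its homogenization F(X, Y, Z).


F(X, Y, Z) = 3*X**2 - 2*X*Y - X*Z + Y**2 - 2*Y*Z + 3*Z**2

deg(f) = 2.
Substitute x = X/Z, y = Y/Z into f, then multiply by Z^2.
  monomial 3·x^2·y^0 ↦ 3·X^2·Y^0·Z^0.
  monomial -2·x^1·y^1 ↦ -2·X^1·Y^1·Z^0.
  monomial -1·x^1·y^0 ↦ -1·X^1·Y^0·Z^1.
  monomial 1·x^0·y^2 ↦ 1·X^0·Y^2·Z^0.
  monomial -2·x^0·y^1 ↦ -2·X^0·Y^1·Z^1.
  monomial 3·x^0·y^0 ↦ 3·X^0·Y^0·Z^2.
Collecting: F(X, Y, Z) = 3*X**2 - 2*X*Y - X*Z + Y**2 - 2*Y*Z + 3*Z**2.


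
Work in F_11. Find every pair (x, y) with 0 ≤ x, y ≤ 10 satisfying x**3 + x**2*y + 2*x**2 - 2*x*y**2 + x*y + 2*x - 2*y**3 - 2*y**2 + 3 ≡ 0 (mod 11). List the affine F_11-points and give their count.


Affine F_11-points: {(0, 5), (0, 7), (0, 9), (1, 4), (3, 4), (3, 6), (3, 8), (4, 8), (5, 8), (7, 5), (8, 2), (8, 5), (8, 6), (10, 1)}; count = 14.

For each of the 121 pairs (x, y) ∈ F_11², evaluate f(x, y) mod 11. Record the zeros.
  x = 0: [0↦3, 1↦10, 2↦1, 3↦8, 4↦8, 5↦0, 6↦5, 7↦0, 8↦6, 9↦0, 10↦3]  zeros at y ∈ {5, 7, 9}
  x = 1: [0↦8, 1↦4, 2↦2, 3↦1, 4↦0, 5↦9, 6↦5, 7↦9, 8↦9, 9↦4, 10↦4]  zeros at y ∈ {4}
  x = 2: [0↦1, 1↦10, 2↦6, 3↦10, 4↦10, 5↦5, 6↦5, 7↦9, 8↦5, 9↦3, 10↦2]  zeros at y ∈ ∅
  x = 3: [0↦10, 1↦1, 2↦8, 3↦8, 4↦0, 5↦5, 6↦0, 7↦6, 8↦0, 9↦3, 10↦3]  zeros at y ∈ {4, 6, 8}
  x = 4: [0↦8, 1↦5, 2↦3, 3↦1, 4↦9, 5↦4, 6↦7, 7↦6, 8↦0, 9↦10, 10↦2]  zeros at y ∈ {8}
  x = 5: [0↦1, 1↦6, 2↦8, 3↦6, 4↦10, 5↦8, 6↦10, 7↦4, 8↦0, 9↦8, 10↦5]  zeros at y ∈ {8}
  x = 6: [0↦6, 1↦10, 2↦7, 3↦7, 4↦9, 5↦1, 6↦4, 7↦6, 8↦6, 9↦3, 10↦7]  zeros at y ∈ ∅
  x = 7: [0↦7, 1↦1, 2↦6, 3↦10, 4↦1, 5↦0, 6↦6, 7↦7, 8↦2, 9↦1, 10↦3]  zeros at y ∈ {5}
  x = 8: [0↦10, 1↦7, 2↦0, 3↦10, 4↦3, 5↦0, 6↦0, 7↦2, 8↦5, 9↦8, 10↦10]  zeros at y ∈ {2, 5, 6}
  x = 9: [0↦10, 1↦1, 2↦6, 3↦2, 4↦10, 5↦7, 6↦3, 7↦8, 8↦10, 9↦8, 10↦1]  zeros at y ∈ ∅
  x = 10: [0↦2, 1↦0, 2↦8, 3↦3, 4↦6, 5↦5, 6↦10, 7↦9, 8↦1, 9↦7, 10↦4]  zeros at y ∈ {1}
Collecting zeros: affine points = {(0, 5), (0, 7), (0, 9), (1, 4), (3, 4), (3, 6), (3, 8), (4, 8), (5, 8), (7, 5), (8, 2), (8, 5), (8, 6), (10, 1)}.
Total count |C(F_11)_aff| = 14.


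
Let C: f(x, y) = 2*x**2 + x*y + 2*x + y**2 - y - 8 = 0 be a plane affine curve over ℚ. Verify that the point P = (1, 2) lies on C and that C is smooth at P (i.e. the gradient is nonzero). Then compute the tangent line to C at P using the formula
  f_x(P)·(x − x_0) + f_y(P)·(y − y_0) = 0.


Tangent line at P: 8*x + 4*y - 16 = 0.

Step 1: f(1, 2) = 0, so P lies on C.
Step 2: partial derivatives
  f_x(x, y) = 4*x + y + 2, f_y(x, y) = x + 2*y - 1.
  f_x(P) = 8, f_y(P) = 4 (gradient nonzero, so P is smooth).
Step 3: tangent line at P: 8·(x − 1) + 4·(y − 2) = 0.
Expanding: 8*x + 4*y - 16 = 0.


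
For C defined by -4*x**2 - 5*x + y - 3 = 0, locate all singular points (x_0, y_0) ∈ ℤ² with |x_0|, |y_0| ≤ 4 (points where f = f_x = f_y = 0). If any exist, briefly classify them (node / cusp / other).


No singular points in the scanned grid; C is smooth there.

Compute partial derivatives:
  f_x = -8*x - 5.
  f_y = 1.
f_y = 1 is a nonzero constant, so f_y never vanishes: no point (x, y) can satisfy f = f_x = f_y = 0. In particular no (x, y) ∈ {−4, ..., 4}² is singular; the curve is smooth.


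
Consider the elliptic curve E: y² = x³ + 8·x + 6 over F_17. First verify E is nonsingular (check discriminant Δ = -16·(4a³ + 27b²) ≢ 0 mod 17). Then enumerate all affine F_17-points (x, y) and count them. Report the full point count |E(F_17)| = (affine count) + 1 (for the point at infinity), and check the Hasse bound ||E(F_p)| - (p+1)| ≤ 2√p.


Affine points = {(1, 7), (1, 10), (2, 8), (2, 9), (4, 0), (5, 1), (5, 16), (6, 7), (6, 10), (8, 2), (8, 15), (9, 5), (9, 12), (10, 7), (10, 10), (15, 4), (15, 13)}; affine count = 17; |E(F_17)| = 18.

Discriminant check: Δ ∝ 4a³ + 27b² = 4·8³ + 27·6² = 4·512 + 27·36 ≡ 11 (mod 17). Nonzero ⇒ E is nonsingular.
For each x ∈ F_17, compute rhs = x³ + 8·x + 6 mod 17, then count y ∈ F_17 with y² ≡ rhs.
  x = 0: rhs = 6, matching y values: none (0 points).
  x = 1: rhs = 15, matching y values: 7, 10 (2 points).
  x = 2: rhs = 13, matching y values: 8, 9 (2 points).
  x = 3: rhs = 6, matching y values: none (0 points).
  x = 4: rhs = 0, matching y values: 0 (1 points).
  x = 5: rhs = 1, matching y values: 1, 16 (2 points).
  x = 6: rhs = 15, matching y values: 7, 10 (2 points).
  x = 7: rhs = 14, matching y values: none (0 points).
  x = 8: rhs = 4, matching y values: 2, 15 (2 points).
  x = 9: rhs = 8, matching y values: 5, 12 (2 points).
  x = 10: rhs = 15, matching y values: 7, 10 (2 points).
  x = 11: rhs = 14, matching y values: none (0 points).
  x = 12: rhs = 11, matching y values: none (0 points).
  x = 13: rhs = 12, matching y values: none (0 points).
  x = 14: rhs = 6, matching y values: none (0 points).
  x = 15: rhs = 16, matching y values: 4, 13 (2 points).
  x = 16: rhs = 14, matching y values: none (0 points).
Total affine count: 17.
Full point count |E(F_17)| = 17 + 1 = 18.
Hasse bound: |18 − (17+1)| = |0| = 0 ≤ 2√17 ≈ 8.2462 ✓.


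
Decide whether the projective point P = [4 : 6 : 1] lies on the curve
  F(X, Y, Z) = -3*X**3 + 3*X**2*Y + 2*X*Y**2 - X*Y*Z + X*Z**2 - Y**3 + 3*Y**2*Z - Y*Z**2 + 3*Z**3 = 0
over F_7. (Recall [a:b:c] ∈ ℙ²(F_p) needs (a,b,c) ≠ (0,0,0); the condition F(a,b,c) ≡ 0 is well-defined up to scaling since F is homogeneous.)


F(4,6,1) ≡ 1 (mod 7); P is NOT on the curve.

Evaluate F(4, 6, 1) term-by-term (mod 7).
  -3*X**3 ↦ -3·64·1·1 = -192
  3*X**2*Y ↦ 3·16·6·1 = 288
  2*X*Y**2 ↦ 2·4·36·1 = 288
  -X*Y*Z ↦ -1·4·6·1 = -24
  X*Z**2 ↦ 1·4·1·1 = 4
  -Y**3 ↦ -1·1·216·1 = -216
  3*Y**2*Z ↦ 3·1·36·1 = 108
  -Y*Z**2 ↦ -1·1·6·1 = -6
  3*Z**3 ↦ 3·1·1·1 = 3
Sum: F(4, 6, 1) = (-192) + (288) + (288) + (-24) + (4) + (-216) + (108) + (-6) + (3) = 253.
Reducing mod 7: 253 ≡ 1 (mod 7).
Since F(a, b, c) ≡ 1 ≠ 0 (mod 7), P does NOT lie on the curve.


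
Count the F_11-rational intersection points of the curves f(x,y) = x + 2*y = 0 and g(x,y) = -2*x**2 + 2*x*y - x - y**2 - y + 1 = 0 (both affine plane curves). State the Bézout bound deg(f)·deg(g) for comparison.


Common zeros: {(1, 5), (9, 1)}; count = 2; Bézout bound = 2.

deg(f) = 1, deg(g) = 2, so Bézout bound = 2.
Scan x ∈ F_11. For each x, list the y ∈ F_11 with f(x, y) ≡ 0 and those with g(x, y) ≡ 0 (mod 11); the common zeros in that column are the intersection.
  x = 0: f ≡ 0 at y ∈ {0}; g ≡ 0 at y ∈ {3, 7}; common: ∅.
  x = 1: f ≡ 0 at y ∈ {5}; g ≡ 0 at y ∈ {5, 7}; common: {5}.
  x = 2: f ≡ 0 at y ∈ {10}; g ≡ 0 at y ∈ ∅; common: ∅.
  x = 3: f ≡ 0 at y ∈ {4}; g ≡ 0 at y ∈ {8}; common: ∅.
  x = 4: f ≡ 0 at y ∈ {9}; g ≡ 0 at y ∈ ∅; common: ∅.
  x = 5: f ≡ 0 at y ∈ {3}; g ≡ 0 at y ∈ ∅; common: ∅.
  x = 6: f ≡ 0 at y ∈ {8}; g ≡ 0 at y ∈ {0}; common: ∅.
  x = 7: f ≡ 0 at y ∈ {2}; g ≡ 0 at y ∈ ∅; common: ∅.
  x = 8: f ≡ 0 at y ∈ {7}; g ≡ 0 at y ∈ {1, 3}; common: ∅.
  x = 9: f ≡ 0 at y ∈ {1}; g ≡ 0 at y ∈ {1, 5}; common: {1}.
  x = 10: f ≡ 0 at y ∈ {6}; g ≡ 0 at y ∈ {0, 8}; common: ∅.
Collecting: common zeros = {(1, 5), (9, 1)}, so the count is 2.
Comparison with the Bézout bound: 2 ≤ 2 = deg(f)·deg(g), as expected for curves with no common component (the bound is attained).


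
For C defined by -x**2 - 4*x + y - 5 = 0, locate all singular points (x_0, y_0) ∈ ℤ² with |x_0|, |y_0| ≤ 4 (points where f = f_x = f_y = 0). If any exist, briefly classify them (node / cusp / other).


No singular points in the scanned grid; C is smooth there.

Compute partial derivatives:
  f_x = -2*x - 4.
  f_y = 1.
f_y = 1 is a nonzero constant, so f_y never vanishes: no point (x, y) can satisfy f = f_x = f_y = 0. In particular no (x, y) ∈ {−4, ..., 4}² is singular; the curve is smooth.


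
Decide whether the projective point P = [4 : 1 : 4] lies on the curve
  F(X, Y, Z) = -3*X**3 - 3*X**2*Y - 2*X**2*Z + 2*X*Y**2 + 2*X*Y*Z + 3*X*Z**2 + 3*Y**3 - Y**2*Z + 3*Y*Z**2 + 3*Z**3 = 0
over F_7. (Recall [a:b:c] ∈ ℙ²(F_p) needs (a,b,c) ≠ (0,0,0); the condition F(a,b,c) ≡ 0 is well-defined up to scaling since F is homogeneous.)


F(4,1,4) ≡ 5 (mod 7); P is NOT on the curve.

Evaluate F(4, 1, 4) term-by-term (mod 7).
  -3*X**3 ↦ -3·64·1·1 = -192
  -3*X**2*Y ↦ -3·16·1·1 = -48
  -2*X**2*Z ↦ -2·16·1·4 = -128
  2*X*Y**2 ↦ 2·4·1·1 = 8
  2*X*Y*Z ↦ 2·4·1·4 = 32
  3*X*Z**2 ↦ 3·4·1·16 = 192
  3*Y**3 ↦ 3·1·1·1 = 3
  -Y**2*Z ↦ -1·1·1·4 = -4
  3*Y*Z**2 ↦ 3·1·1·16 = 48
  3*Z**3 ↦ 3·1·1·64 = 192
Sum: F(4, 1, 4) = (-192) + (-48) + (-128) + (8) + (32) + (192) + (3) + (-4) + (48) + (192) = 103.
Reducing mod 7: 103 ≡ 5 (mod 7).
Since F(a, b, c) ≡ 5 ≠ 0 (mod 7), P does NOT lie on the curve.


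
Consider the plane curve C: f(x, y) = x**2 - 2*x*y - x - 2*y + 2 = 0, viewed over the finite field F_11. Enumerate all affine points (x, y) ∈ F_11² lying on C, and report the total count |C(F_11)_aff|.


Affine F_11-points: {(0, 1), (1, 6), (2, 8), (3, 1), (4, 8), (5, 0), (6, 7), (7, 0), (8, 2), (9, 7)}; count = 10.

For each of the 121 pairs (x, y) ∈ F_11², evaluate f(x, y) mod 11. Record the zeros.
  x = 0: [0↦2, 1↦0, 2↦9, 3↦7, 4↦5, 5↦3, 6↦1, 7↦10, 8↦8, 9↦6, 10↦4]  zeros at y ∈ {1}
  x = 1: [0↦2, 1↦9, 2↦5, 3↦1, 4↦8, 5↦4, 6↦0, 7↦7, 8↦3, 9↦10, 10↦6]  zeros at y ∈ {6}
  x = 2: [0↦4, 1↦9, 2↦3, 3↦8, 4↦2, 5↦7, 6↦1, 7↦6, 8↦0, 9↦5, 10↦10]  zeros at y ∈ {8}
  x = 3: [0↦8, 1↦0, 2↦3, 3↦6, 4↦9, 5↦1, 6↦4, 7↦7, 8↦10, 9↦2, 10↦5]  zeros at y ∈ {1}
  x = 4: [0↦3, 1↦4, 2↦5, 3↦6, 4↦7, 5↦8, 6↦9, 7↦10, 8↦0, 9↦1, 10↦2]  zeros at y ∈ {8}
  x = 5: [0↦0, 1↦10, 2↦9, 3↦8, 4↦7, 5↦6, 6↦5, 7↦4, 8↦3, 9↦2, 10↦1]  zeros at y ∈ {0}
  x = 6: [0↦10, 1↦7, 2↦4, 3↦1, 4↦9, 5↦6, 6↦3, 7↦0, 8↦8, 9↦5, 10↦2]  zeros at y ∈ {7}
  x = 7: [0↦0, 1↦6, 2↦1, 3↦7, 4↦2, 5↦8, 6↦3, 7↦9, 8↦4, 9↦10, 10↦5]  zeros at y ∈ {0}
  x = 8: [0↦3, 1↦7, 2↦0, 3↦4, 4↦8, 5↦1, 6↦5, 7↦9, 8↦2, 9↦6, 10↦10]  zeros at y ∈ {2}
  x = 9: [0↦8, 1↦10, 2↦1, 3↦3, 4↦5, 5↦7, 6↦9, 7↦0, 8↦2, 9↦4, 10↦6]  zeros at y ∈ {7}
  x = 10: [0↦4, 1↦4, 2↦4, 3↦4, 4↦4, 5↦4, 6↦4, 7↦4, 8↦4, 9↦4, 10↦4]  zeros at y ∈ ∅
Collecting zeros: affine points = {(0, 1), (1, 6), (2, 8), (3, 1), (4, 8), (5, 0), (6, 7), (7, 0), (8, 2), (9, 7)}.
Total count |C(F_11)_aff| = 10.


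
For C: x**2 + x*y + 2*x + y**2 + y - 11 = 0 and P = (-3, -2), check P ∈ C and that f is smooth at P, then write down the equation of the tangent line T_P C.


Tangent line at P: -6*x - 6*y - 30 = 0.

Step 1: f(-3, -2) = 0, so P lies on C.
Step 2: partial derivatives
  f_x(x, y) = 2*x + y + 2, f_y(x, y) = x + 2*y + 1.
  f_x(P) = -6, f_y(P) = -6 (gradient nonzero, so P is smooth).
Step 3: tangent line at P: -6·(x − -3) + -6·(y − -2) = 0.
Expanding: -6*x - 6*y - 30 = 0.


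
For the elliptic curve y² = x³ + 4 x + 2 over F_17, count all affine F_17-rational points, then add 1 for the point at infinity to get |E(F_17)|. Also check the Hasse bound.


Affine points = {(0, 6), (0, 11), (2, 1), (2, 16), (6, 2), (6, 15), (7, 4), (7, 13), (8, 6), (8, 11), (9, 6), (9, 11), (11, 0)}; affine count = 13; |E(F_17)| = 14.

Discriminant check: Δ ∝ 4a³ + 27b² = 4·4³ + 27·2² = 4·64 + 27·4 ≡ 7 (mod 17). Nonzero ⇒ E is nonsingular.
For each x ∈ F_17, compute rhs = x³ + 4·x + 2 mod 17, then count y ∈ F_17 with y² ≡ rhs.
  x = 0: rhs = 2, matching y values: 6, 11 (2 points).
  x = 1: rhs = 7, matching y values: none (0 points).
  x = 2: rhs = 1, matching y values: 1, 16 (2 points).
  x = 3: rhs = 7, matching y values: none (0 points).
  x = 4: rhs = 14, matching y values: none (0 points).
  x = 5: rhs = 11, matching y values: none (0 points).
  x = 6: rhs = 4, matching y values: 2, 15 (2 points).
  x = 7: rhs = 16, matching y values: 4, 13 (2 points).
  x = 8: rhs = 2, matching y values: 6, 11 (2 points).
  x = 9: rhs = 2, matching y values: 6, 11 (2 points).
  x = 10: rhs = 5, matching y values: none (0 points).
  x = 11: rhs = 0, matching y values: 0 (1 points).
  x = 12: rhs = 10, matching y values: none (0 points).
  x = 13: rhs = 7, matching y values: none (0 points).
  x = 14: rhs = 14, matching y values: none (0 points).
  x = 15: rhs = 3, matching y values: none (0 points).
  x = 16: rhs = 14, matching y values: none (0 points).
Total affine count: 13.
Full point count |E(F_17)| = 13 + 1 = 14.
Hasse bound: |14 − (17+1)| = |-4| = 4 ≤ 2√17 ≈ 8.2462 ✓.


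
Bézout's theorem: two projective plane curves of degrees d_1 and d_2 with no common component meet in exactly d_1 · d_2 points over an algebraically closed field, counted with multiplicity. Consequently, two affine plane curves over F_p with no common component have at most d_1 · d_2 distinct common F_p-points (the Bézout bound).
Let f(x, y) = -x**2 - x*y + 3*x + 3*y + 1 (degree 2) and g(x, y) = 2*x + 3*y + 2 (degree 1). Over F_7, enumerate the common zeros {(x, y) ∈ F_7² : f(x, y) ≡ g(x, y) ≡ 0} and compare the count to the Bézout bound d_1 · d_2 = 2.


Common zeros: ∅; count = 0; Bézout bound = 2.

deg(f) = 2, deg(g) = 1, so Bézout bound = 2.
Scan x ∈ F_7. For each x, list the y ∈ F_7 with f(x, y) ≡ 0 and those with g(x, y) ≡ 0 (mod 7); the common zeros in that column are the intersection.
  x = 0: f ≡ 0 at y ∈ {2}; g ≡ 0 at y ∈ {4}; common: ∅.
  x = 1: f ≡ 0 at y ∈ {2}; g ≡ 0 at y ∈ {1}; common: ∅.
  x = 2: f ≡ 0 at y ∈ {4}; g ≡ 0 at y ∈ {5}; common: ∅.
  x = 3: f ≡ 0 at y ∈ ∅; g ≡ 0 at y ∈ {2}; common: ∅.
  x = 4: f ≡ 0 at y ∈ {4}; g ≡ 0 at y ∈ {6}; common: ∅.
  x = 5: f ≡ 0 at y ∈ {6}; g ≡ 0 at y ∈ {3}; common: ∅.
  x = 6: f ≡ 0 at y ∈ {6}; g ≡ 0 at y ∈ {0}; common: ∅.
Collecting: common zeros = ∅, so the count is 0.
Comparison with the Bézout bound: 0 ≤ 2 = deg(f)·deg(g), as expected for curves with no common component (the affine F_7-count falls short of the bound because intersections may lie at infinity, over extension fields, or carry multiplicity).


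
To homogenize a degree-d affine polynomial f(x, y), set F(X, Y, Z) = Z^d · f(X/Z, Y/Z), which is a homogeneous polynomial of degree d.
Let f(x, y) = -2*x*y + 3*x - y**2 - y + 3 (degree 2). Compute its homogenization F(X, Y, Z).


F(X, Y, Z) = -2*X*Y + 3*X*Z - Y**2 - Y*Z + 3*Z**2

deg(f) = 2.
Substitute x = X/Z, y = Y/Z into f, then multiply by Z^2.
  monomial -2·x^1·y^1 ↦ -2·X^1·Y^1·Z^0.
  monomial 3·x^1·y^0 ↦ 3·X^1·Y^0·Z^1.
  monomial -1·x^0·y^2 ↦ -1·X^0·Y^2·Z^0.
  monomial -1·x^0·y^1 ↦ -1·X^0·Y^1·Z^1.
  monomial 3·x^0·y^0 ↦ 3·X^0·Y^0·Z^2.
Collecting: F(X, Y, Z) = -2*X*Y + 3*X*Z - Y**2 - Y*Z + 3*Z**2.


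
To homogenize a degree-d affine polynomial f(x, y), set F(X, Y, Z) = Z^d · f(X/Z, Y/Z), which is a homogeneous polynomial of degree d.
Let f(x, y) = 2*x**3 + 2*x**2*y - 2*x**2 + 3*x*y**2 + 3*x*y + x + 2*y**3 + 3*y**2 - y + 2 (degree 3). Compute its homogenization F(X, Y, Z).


F(X, Y, Z) = 2*X**3 + 2*X**2*Y - 2*X**2*Z + 3*X*Y**2 + 3*X*Y*Z + X*Z**2 + 2*Y**3 + 3*Y**2*Z - Y*Z**2 + 2*Z**3

deg(f) = 3.
Substitute x = X/Z, y = Y/Z into f, then multiply by Z^3.
  monomial 2·x^3·y^0 ↦ 2·X^3·Y^0·Z^0.
  monomial 2·x^2·y^1 ↦ 2·X^2·Y^1·Z^0.
  monomial -2·x^2·y^0 ↦ -2·X^2·Y^0·Z^1.
  monomial 3·x^1·y^2 ↦ 3·X^1·Y^2·Z^0.
  monomial 3·x^1·y^1 ↦ 3·X^1·Y^1·Z^1.
  monomial 1·x^1·y^0 ↦ 1·X^1·Y^0·Z^2.
  monomial 2·x^0·y^3 ↦ 2·X^0·Y^3·Z^0.
  monomial 3·x^0·y^2 ↦ 3·X^0·Y^2·Z^1.
  monomial -1·x^0·y^1 ↦ -1·X^0·Y^1·Z^2.
  monomial 2·x^0·y^0 ↦ 2·X^0·Y^0·Z^3.
Collecting: F(X, Y, Z) = 2*X**3 + 2*X**2*Y - 2*X**2*Z + 3*X*Y**2 + 3*X*Y*Z + X*Z**2 + 2*Y**3 + 3*Y**2*Z - Y*Z**2 + 2*Z**3.


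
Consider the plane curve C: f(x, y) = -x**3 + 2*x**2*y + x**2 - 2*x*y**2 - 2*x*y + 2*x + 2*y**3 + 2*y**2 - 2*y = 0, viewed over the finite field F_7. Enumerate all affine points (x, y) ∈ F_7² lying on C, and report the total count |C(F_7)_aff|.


Affine F_7-points: {(0, 0), (1, 2), (2, 0), (2, 3), (2, 5), (3, 6), (4, 6), (6, 0), (6, 6)}; count = 9.

For each of the 49 pairs (x, y) ∈ F_7², evaluate f(x, y) mod 7. Record the zeros.
  x = 0: [0↦0, 1↦2, 2↦6, 3↦3, 4↦5, 5↦3, 6↦2]  zeros at y ∈ {0}
  x = 1: [0↦2, 1↦2, 2↦0, 3↦1, 4↦3, 5↦4, 6↦2]  zeros at y ∈ {2}
  x = 2: [0↦0, 1↦2, 2↦5, 3↦0, 4↦6, 5↦0, 6↦1]  zeros at y ∈ {0, 3, 5}
  x = 3: [0↦2, 1↦3, 2↦1, 3↦1, 4↦1, 5↦6, 6↦0]  zeros at y ∈ {6}
  x = 4: [0↦2, 1↦6, 2↦3, 3↦5, 4↦3, 5↦2, 6↦0]  zeros at y ∈ {6}
  x = 5: [0↦1, 1↦5, 2↦5, 3↦6, 4↦6, 5↦3, 6↦2]  zeros at y ∈ ∅
  x = 6: [0↦0, 1↦1, 2↦1, 3↦5, 4↦4, 5↦3, 6↦0]  zeros at y ∈ {0, 6}
Collecting zeros: affine points = {(0, 0), (1, 2), (2, 0), (2, 3), (2, 5), (3, 6), (4, 6), (6, 0), (6, 6)}.
Total count |C(F_7)_aff| = 9.


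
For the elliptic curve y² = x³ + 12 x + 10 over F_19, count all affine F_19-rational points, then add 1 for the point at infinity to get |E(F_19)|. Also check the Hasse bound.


Affine points = {(1, 2), (1, 17), (2, 2), (2, 17), (3, 4), (3, 15), (5, 9), (5, 10), (7, 0), (9, 7), (9, 12), (10, 3), (10, 16), (12, 1), (12, 18), (13, 8), (13, 11), (16, 2), (16, 17), (17, 4), (17, 15), (18, 4), (18, 15)}; affine count = 23; |E(F_19)| = 24.

Discriminant check: Δ ∝ 4a³ + 27b² = 4·12³ + 27·10² = 4·1728 + 27·100 ≡ 17 (mod 19). Nonzero ⇒ E is nonsingular.
For each x ∈ F_19, compute rhs = x³ + 12·x + 10 mod 19, then count y ∈ F_19 with y² ≡ rhs.
  x = 0: rhs = 10, matching y values: none (0 points).
  x = 1: rhs = 4, matching y values: 2, 17 (2 points).
  x = 2: rhs = 4, matching y values: 2, 17 (2 points).
  x = 3: rhs = 16, matching y values: 4, 15 (2 points).
  x = 4: rhs = 8, matching y values: none (0 points).
  x = 5: rhs = 5, matching y values: 9, 10 (2 points).
  x = 6: rhs = 13, matching y values: none (0 points).
  x = 7: rhs = 0, matching y values: 0 (1 points).
  x = 8: rhs = 10, matching y values: none (0 points).
  x = 9: rhs = 11, matching y values: 7, 12 (2 points).
  x = 10: rhs = 9, matching y values: 3, 16 (2 points).
  x = 11: rhs = 10, matching y values: none (0 points).
  x = 12: rhs = 1, matching y values: 1, 18 (2 points).
  x = 13: rhs = 7, matching y values: 8, 11 (2 points).
  x = 14: rhs = 15, matching y values: none (0 points).
  x = 15: rhs = 12, matching y values: none (0 points).
  x = 16: rhs = 4, matching y values: 2, 17 (2 points).
  x = 17: rhs = 16, matching y values: 4, 15 (2 points).
  x = 18: rhs = 16, matching y values: 4, 15 (2 points).
Total affine count: 23.
Full point count |E(F_19)| = 23 + 1 = 24.
Hasse bound: |24 − (19+1)| = |4| = 4 ≤ 2√19 ≈ 8.7178 ✓.


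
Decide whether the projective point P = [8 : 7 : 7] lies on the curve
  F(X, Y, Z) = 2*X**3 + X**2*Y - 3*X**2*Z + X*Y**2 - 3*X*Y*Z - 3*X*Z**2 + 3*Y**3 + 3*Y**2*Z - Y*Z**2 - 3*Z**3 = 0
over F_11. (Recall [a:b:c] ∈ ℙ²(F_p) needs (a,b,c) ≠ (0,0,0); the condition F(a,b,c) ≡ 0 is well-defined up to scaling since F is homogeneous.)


F(8,7,7) ≡ 9 (mod 11); P is NOT on the curve.

Evaluate F(8, 7, 7) term-by-term (mod 11).
  2*X**3 ↦ 2·512·1·1 = 1024
  X**2*Y ↦ 1·64·7·1 = 448
  -3*X**2*Z ↦ -3·64·1·7 = -1344
  X*Y**2 ↦ 1·8·49·1 = 392
  -3*X*Y*Z ↦ -3·8·7·7 = -1176
  -3*X*Z**2 ↦ -3·8·1·49 = -1176
  3*Y**3 ↦ 3·1·343·1 = 1029
  3*Y**2*Z ↦ 3·1·49·7 = 1029
  -Y*Z**2 ↦ -1·1·7·49 = -343
  -3*Z**3 ↦ -3·1·1·343 = -1029
Sum: F(8, 7, 7) = (1024) + (448) + (-1344) + (392) + (-1176) + (-1176) + (1029) + (1029) + (-343) + (-1029) = -1146.
Reducing mod 11: -1146 ≡ 9 (mod 11).
Since F(a, b, c) ≡ 9 ≠ 0 (mod 11), P does NOT lie on the curve.


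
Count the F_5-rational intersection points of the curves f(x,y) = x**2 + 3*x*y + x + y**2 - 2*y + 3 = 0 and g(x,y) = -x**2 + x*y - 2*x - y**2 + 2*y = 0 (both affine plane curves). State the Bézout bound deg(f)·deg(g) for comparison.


Common zeros: {(2, 3), (3, 0)}; count = 2; Bézout bound = 4.

deg(f) = 2, deg(g) = 2, so Bézout bound = 4.
Scan x ∈ F_5. For each x, list the y ∈ F_5 with f(x, y) ≡ 0 and those with g(x, y) ≡ 0 (mod 5); the common zeros in that column are the intersection.
  x = 0: f ≡ 0 at y ∈ ∅; g ≡ 0 at y ∈ {0, 2}; common: ∅.
  x = 1: f ≡ 0 at y ∈ {0, 4}; g ≡ 0 at y ∈ ∅; common: ∅.
  x = 2: f ≡ 0 at y ∈ {3}; g ≡ 0 at y ∈ {1, 3}; common: {3}.
  x = 3: f ≡ 0 at y ∈ {0, 3}; g ≡ 0 at y ∈ {0}; common: {0}.
  x = 4: f ≡ 0 at y ∈ ∅; g ≡ 0 at y ∈ {3}; common: ∅.
Collecting: common zeros = {(2, 3), (3, 0)}, so the count is 2.
Comparison with the Bézout bound: 2 ≤ 4 = deg(f)·deg(g), as expected for curves with no common component (the affine F_5-count falls short of the bound because intersections may lie at infinity, over extension fields, or carry multiplicity).


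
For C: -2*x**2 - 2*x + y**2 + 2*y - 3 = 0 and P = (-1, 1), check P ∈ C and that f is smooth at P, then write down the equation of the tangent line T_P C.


Tangent line at P: 2*x + 4*y - 2 = 0.

Step 1: f(-1, 1) = 0, so P lies on C.
Step 2: partial derivatives
  f_x(x, y) = -4*x - 2, f_y(x, y) = 2*y + 2.
  f_x(P) = 2, f_y(P) = 4 (gradient nonzero, so P is smooth).
Step 3: tangent line at P: 2·(x − -1) + 4·(y − 1) = 0.
Expanding: 2*x + 4*y - 2 = 0.


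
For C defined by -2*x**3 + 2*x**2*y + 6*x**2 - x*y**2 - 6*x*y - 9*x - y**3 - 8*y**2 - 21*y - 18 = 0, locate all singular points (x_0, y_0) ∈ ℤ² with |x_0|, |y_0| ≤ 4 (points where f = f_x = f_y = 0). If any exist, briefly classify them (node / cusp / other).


Singular points: {(0, -3)}; classification: cusp.

Compute partial derivatives:
  f_x = -6*x**2 + 4*x*y + 12*x - y**2 - 6*y - 9.
  f_y = 2*x**2 - 2*x*y - 6*x - 3*y**2 - 16*y - 21.
Scan x_0 ∈ {−4, ..., 4}. For each x_0, f_y(x_0, y) is a polynomial in y; find its integer roots y ∈ {−4, ..., 4}, then test f_x and f at those candidates.
  x = -4: f_y(-4, y) = -3*y**2 - 8*y + 35; no integer root y with |y| ≤ 4.
  x = -3: f_y(-3, y) = -3*y**2 - 10*y + 15; no integer root y with |y| ≤ 4.
  x = -2: f_y(-2, y) = -3*y**2 - 12*y - 1; no integer root y with |y| ≤ 4.
  x = -1: f_y(-1, y) = -3*y**2 - 14*y - 13; no integer root y with |y| ≤ 4.
  x = 0: f_y(0, y) = -3*y**2 - 16*y - 21; vanishes at y ∈ {-3}. (0, -3): f_x = 0, f = 0 — SINGULAR.
  x = 1: f_y(1, y) = -3*y**2 - 18*y - 25; no integer root y with |y| ≤ 4.
  x = 2: f_y(2, y) = -3*y**2 - 20*y - 25; no integer root y with |y| ≤ 4.
  x = 3: f_y(3, y) = -3*y**2 - 22*y - 21; no integer root y with |y| ≤ 4.
  x = 4: f_y(4, y) = -3*y**2 - 24*y - 13; no integer root y with |y| ≤ 4.
Only singular point on the grid: (0, -3).
Classify: substitute x = 0 + u, y = -3 + v and expand: f = -2*u**3 + 2*u**2*v - u*v**2 - v**3 + v**2.
No constant or linear terms (consistent with a singular point). Quadratic part: v**2. Cubic part: -2*u**3 + 2*u**2*v - u*v**2 - v**3.
The quadratic part v**2 is a perfect square, so there is a single (double) tangent line v = 0, i.e. y = -3. Restricting the cubic part to that line (v = 0) leaves -2*u**3 ≠ 0, so f is not divisible by v and the branch is v² ≈ 2*u**3 to lowest order — this is a cusp.
Classification: cusp.
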